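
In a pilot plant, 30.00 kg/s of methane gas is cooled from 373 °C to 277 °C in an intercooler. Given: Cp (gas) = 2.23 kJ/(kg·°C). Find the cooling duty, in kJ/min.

Q = ṁ·Cp·ΔT = 30.00 × 2.23 × (277 − 373) = -6422.4 kJ/s
Cooling duty = 385340 kJ/min

Q_c = 385000 kJ/min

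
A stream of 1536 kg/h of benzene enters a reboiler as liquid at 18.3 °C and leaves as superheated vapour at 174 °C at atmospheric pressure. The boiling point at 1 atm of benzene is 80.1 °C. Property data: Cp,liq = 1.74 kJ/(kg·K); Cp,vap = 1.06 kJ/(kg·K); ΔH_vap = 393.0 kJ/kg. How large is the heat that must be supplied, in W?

liquid 18.3→80.1 °C: 107.53 kJ/kg
vaporisation at 80.1 °C: 393 kJ/kg
vapour 80.1→174 °C: 99.534 kJ/kg
Δh = 107.53 + 393 + 99.534 = 600.07 kJ/kg
Q = ṁ·Δh = 1536 kg/h × 600.07 kJ/kg = 921700 kJ/h
|Q| = 256.03 kW = 256030 W

Q = 256000 W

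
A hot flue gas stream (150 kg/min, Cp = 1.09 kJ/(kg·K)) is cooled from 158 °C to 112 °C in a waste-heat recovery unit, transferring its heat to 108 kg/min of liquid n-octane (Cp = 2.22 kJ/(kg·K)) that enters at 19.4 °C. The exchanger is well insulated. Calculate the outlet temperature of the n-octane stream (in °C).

Heat released by hot stream: Q = 150 × 1.09 × (158 − 112) = 7521 kJ/min
Energy balance on cold side (adiabatic exchanger): Q = ṁ_c·Cp_c·(T_c,out − T_c,in)
T_c,out = 19.4 + 7521/(108 × 2.22) = 50.769 °C

T_c,out = 50.8 °C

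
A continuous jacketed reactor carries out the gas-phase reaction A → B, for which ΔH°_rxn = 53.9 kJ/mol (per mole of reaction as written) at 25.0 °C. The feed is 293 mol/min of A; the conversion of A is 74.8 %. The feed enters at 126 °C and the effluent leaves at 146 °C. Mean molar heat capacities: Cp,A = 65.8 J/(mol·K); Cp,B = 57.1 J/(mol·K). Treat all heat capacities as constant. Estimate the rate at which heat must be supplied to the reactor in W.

Q_in = 199000 W

Extent of reaction ξ = 0.748 × 293 = 219.16 mol/min
Reaction term: ξ·ΔH°_rxn = 219.16 × 53.9 = 11813 kJ/min
Sensible, feed 126→25 °C: -1947.2 kJ/min
Outlet flows (mol/min): A 73.836, B 219.16
Sensible, products 25→146 °C: 2102.1 kJ/min
Q = ΔH = 11968 kJ/min = 199.46 kW
Heat supplied = 199460 W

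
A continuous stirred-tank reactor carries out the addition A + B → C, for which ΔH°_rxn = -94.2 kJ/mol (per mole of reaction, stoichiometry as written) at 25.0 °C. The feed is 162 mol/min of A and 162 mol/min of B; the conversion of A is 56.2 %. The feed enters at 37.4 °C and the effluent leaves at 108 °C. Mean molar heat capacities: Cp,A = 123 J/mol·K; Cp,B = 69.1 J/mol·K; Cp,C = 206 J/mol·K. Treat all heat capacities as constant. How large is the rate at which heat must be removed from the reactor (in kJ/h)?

Extent of reaction ξ = 0.562 × 162 = 91.044 mol/min
Reaction term: ξ·ΔH°_rxn = 91.044 × -94.2 = -8576.3 kJ/min
Sensible, feed 37.4→25 °C: -385.89 kJ/min
Outlet flows (mol/min): A 70.956, B 70.956, C 91.044
Sensible, products 25→108 °C: 2688 kJ/min
Q = ΔH = -6274.2 kJ/min = -104.57 kW
Heat removed = 376450 kJ/h

Q_out = 376000 kJ/h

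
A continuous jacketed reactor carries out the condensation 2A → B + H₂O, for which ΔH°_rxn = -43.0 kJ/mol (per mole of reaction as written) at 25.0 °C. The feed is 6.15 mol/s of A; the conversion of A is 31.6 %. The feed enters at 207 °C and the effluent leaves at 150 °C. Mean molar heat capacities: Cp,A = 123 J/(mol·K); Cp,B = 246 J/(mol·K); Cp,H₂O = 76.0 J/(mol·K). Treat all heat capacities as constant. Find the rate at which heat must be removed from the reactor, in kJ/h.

Q_out = 272000 kJ/h

Extent of reaction ξ = 0.316 × 6.15 / 2 = 0.9717 mol/s
Reaction term: ξ·ΔH°_rxn = 0.9717 × -43.0 = -41.783 kJ/s
Sensible, feed 207→25 °C: -137.67 kJ/s
Outlet flows (mol/s): A 4.2066, B 0.9717, H₂O 0.9717
Sensible, products 25→150 °C: 103.79 kJ/s
Q = ΔH = -75.67 kJ/s = -75.67 kW
Heat removed = 272410 kJ/h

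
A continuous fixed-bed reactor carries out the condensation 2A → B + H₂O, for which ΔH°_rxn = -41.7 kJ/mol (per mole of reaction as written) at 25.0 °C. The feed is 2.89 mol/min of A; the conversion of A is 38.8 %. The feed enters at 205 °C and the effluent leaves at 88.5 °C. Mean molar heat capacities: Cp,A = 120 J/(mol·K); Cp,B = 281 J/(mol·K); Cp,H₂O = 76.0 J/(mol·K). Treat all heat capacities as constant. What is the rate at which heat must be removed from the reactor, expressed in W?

Q_out = 994 W

Extent of reaction ξ = 0.388 × 2.89 / 2 = 0.56066 mol/min
Reaction term: ξ·ΔH°_rxn = 0.56066 × -41.7 = -23.38 kJ/min
Sensible, feed 205→25 °C: -62.424 kJ/min
Outlet flows (mol/min): A 1.7687, B 0.56066, H₂O 0.56066
Sensible, products 25→88.5 °C: 26.187 kJ/min
Q = ΔH = -59.616 kJ/min = -0.9936 kW
Heat removed = 993.6 W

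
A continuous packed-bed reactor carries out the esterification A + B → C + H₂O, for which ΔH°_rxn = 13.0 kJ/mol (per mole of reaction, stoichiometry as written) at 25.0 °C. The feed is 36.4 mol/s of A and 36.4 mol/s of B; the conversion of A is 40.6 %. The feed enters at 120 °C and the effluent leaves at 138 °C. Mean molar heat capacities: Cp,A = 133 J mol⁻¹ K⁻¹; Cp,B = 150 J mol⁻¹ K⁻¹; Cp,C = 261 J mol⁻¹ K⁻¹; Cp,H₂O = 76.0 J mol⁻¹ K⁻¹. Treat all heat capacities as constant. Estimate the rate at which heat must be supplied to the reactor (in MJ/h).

Extent of reaction ξ = 0.406 × 36.4 = 14.778 mol/s
Reaction term: ξ·ΔH°_rxn = 14.778 × 13.0 = 192.12 kJ/s
Sensible, feed 120→25 °C: -978.61 kJ/s
Outlet flows (mol/s): A 21.622, B 21.622, C 14.778, H₂O 14.778
Sensible, products 25→138 °C: 1254.2 kJ/s
Q = ΔH = 467.72 kJ/s = 467.72 kW
Heat supplied = 1683.8 MJ/h

Q_in = 1680 MJ/h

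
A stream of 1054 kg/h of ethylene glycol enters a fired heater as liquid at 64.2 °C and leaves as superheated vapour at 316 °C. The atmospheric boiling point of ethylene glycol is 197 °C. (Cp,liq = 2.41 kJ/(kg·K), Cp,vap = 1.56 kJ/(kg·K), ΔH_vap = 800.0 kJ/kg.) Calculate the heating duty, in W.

Q = 382000 W

liquid 64.2→197 °C: 320.05 kJ/kg
vaporisation at 197 °C: 800 kJ/kg
vapour 197→316 °C: 185.64 kJ/kg
Δh = 320.05 + 800 + 185.64 = 1305.7 kJ/kg
Q = ṁ·Δh = 1054 kg/h × 1305.7 kJ/kg = 1.3762e+06 kJ/h
|Q| = 382.28 kW = 382280 W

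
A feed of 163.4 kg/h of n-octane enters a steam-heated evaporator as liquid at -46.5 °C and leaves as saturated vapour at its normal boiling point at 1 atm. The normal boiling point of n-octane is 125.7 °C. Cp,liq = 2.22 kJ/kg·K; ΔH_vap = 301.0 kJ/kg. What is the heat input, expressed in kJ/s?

Q = 31.0 kJ/s

liquid -46.5→125.7 °C: 382.28 kJ/kg
vaporisation at 125.7 °C: 301 kJ/kg
Δh = 382.28 + 301 = 683.28 kJ/kg
Q = ṁ·Δh = 163.4 kg/h × 683.28 kJ/kg = 111650 kJ/h
|Q| = 31.014 kW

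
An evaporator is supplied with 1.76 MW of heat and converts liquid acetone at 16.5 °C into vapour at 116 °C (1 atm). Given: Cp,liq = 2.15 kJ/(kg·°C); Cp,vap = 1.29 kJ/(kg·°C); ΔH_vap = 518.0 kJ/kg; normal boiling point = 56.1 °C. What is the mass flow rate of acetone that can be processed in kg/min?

Δh = 2.15×(56.1−16.5) + 518.0 + 1.29×(116−56.1) = 680.41 kJ/kg
Q = 1.76 MW = 1760 kJ/s = 105600 kJ/min
ṁ = Q/Δh = 105600 / 680.41 = 155.2 kg/min

ṁ = 155 kg/min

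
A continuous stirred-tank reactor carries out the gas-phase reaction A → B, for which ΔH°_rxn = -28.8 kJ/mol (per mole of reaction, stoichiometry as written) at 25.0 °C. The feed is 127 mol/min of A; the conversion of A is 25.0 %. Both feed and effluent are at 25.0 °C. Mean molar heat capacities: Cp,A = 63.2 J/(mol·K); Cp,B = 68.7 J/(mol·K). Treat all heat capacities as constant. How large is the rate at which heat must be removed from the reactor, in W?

Extent of reaction ξ = 0.250 × 127 = 31.75 mol/min
Reaction term: ξ·ΔH°_rxn = 31.75 × -28.8 = -914.4 kJ/min
Q = ΔH = -914.4 kJ/min = -15.24 kW
Heat removed = 15240 W

Q_out = 15200 W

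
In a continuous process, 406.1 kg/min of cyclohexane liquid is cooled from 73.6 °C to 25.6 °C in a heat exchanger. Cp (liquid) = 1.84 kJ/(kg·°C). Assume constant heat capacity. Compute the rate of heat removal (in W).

Q_c = 598000 W

Q = ṁ·Cp·ΔT = 406.1 × 1.84 × (25.6 − 73.6) = -35867 kJ/min
Converting: 35867 / 60 s = 597.78 kW
Cooling duty = 597780 W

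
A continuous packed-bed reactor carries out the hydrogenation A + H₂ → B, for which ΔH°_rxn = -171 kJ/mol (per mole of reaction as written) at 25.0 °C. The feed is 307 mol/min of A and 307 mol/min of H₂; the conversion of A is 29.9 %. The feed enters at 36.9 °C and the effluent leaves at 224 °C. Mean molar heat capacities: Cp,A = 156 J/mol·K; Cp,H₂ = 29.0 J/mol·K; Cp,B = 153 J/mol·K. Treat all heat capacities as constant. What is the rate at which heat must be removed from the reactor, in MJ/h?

Extent of reaction ξ = 0.299 × 307 = 91.793 mol/min
Reaction term: ξ·ΔH°_rxn = 91.793 × -171 = -15697 kJ/min
Sensible, feed 36.9→25 °C: -675.86 kJ/min
Outlet flows (mol/min): A 215.21, H₂ 215.21, B 91.793
Sensible, products 25→224 °C: 10718 kJ/min
Q = ΔH = -5654.8 kJ/min = -94.247 kW
Heat removed = 339.29 MJ/h

Q_out = 339 MJ/h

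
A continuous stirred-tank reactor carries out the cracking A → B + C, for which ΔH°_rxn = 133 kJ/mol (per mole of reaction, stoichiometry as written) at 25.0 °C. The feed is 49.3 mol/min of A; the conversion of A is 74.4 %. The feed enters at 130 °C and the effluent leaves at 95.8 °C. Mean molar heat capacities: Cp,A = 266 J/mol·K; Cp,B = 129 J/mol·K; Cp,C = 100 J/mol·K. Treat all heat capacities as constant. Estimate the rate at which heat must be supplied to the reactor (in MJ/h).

Extent of reaction ξ = 0.744 × 49.3 = 36.679 mol/min
Reaction term: ξ·ΔH°_rxn = 36.679 × 133 = 4878.3 kJ/min
Sensible, feed 130→25 °C: -1376.9 kJ/min
Outlet flows (mol/min): A 12.621, B 36.679, C 36.679
Sensible, products 25→95.8 °C: 832.37 kJ/min
Q = ΔH = 4333.8 kJ/min = 72.229 kW
Heat supplied = 260.03 MJ/h

Q_in = 260 MJ/h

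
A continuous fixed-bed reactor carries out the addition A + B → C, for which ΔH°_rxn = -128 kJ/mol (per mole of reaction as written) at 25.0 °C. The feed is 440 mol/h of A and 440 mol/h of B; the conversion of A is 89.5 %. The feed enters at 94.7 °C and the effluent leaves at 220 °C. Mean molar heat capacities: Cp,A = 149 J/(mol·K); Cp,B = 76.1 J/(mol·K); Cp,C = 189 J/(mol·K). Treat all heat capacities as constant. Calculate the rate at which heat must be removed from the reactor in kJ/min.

Extent of reaction ξ = 0.895 × 440 = 393.8 mol/h
Reaction term: ξ·ΔH°_rxn = 393.8 × -128 = -50406 kJ/h
Sensible, feed 94.7→25 °C: -6903.4 kJ/h
Outlet flows (mol/h): A 46.2, B 46.2, C 393.8
Sensible, products 25→220 °C: 16541 kJ/h
Q = ΔH = -40768 kJ/h = -11.325 kW
Heat removed = 679.47 kJ/min

Q_out = 679 kJ/min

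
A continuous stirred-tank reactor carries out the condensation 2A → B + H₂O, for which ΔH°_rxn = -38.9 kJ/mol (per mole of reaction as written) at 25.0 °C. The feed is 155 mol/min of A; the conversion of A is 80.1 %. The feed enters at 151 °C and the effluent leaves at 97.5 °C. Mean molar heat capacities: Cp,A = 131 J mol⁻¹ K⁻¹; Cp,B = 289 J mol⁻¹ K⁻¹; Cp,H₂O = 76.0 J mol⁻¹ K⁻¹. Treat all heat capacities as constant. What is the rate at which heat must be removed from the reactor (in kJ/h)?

Extent of reaction ξ = 0.801 × 155 / 2 = 62.078 mol/min
Reaction term: ξ·ΔH°_rxn = 62.078 × -38.9 = -2414.8 kJ/min
Sensible, feed 151→25 °C: -2558.4 kJ/min
Outlet flows (mol/min): A 30.845, B 62.078, H₂O 62.078
Sensible, products 25→97.5 °C: 1935.7 kJ/min
Q = ΔH = -3037.6 kJ/min = -50.626 kW
Heat removed = 182250 kJ/h

Q_out = 182000 kJ/h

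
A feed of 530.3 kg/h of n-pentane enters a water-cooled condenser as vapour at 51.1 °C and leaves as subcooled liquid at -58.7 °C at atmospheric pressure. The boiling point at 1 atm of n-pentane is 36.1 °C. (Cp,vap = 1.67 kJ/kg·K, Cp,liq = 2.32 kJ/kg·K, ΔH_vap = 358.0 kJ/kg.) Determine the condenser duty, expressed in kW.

vapour 51.1→36.1 °C: -25.05 kJ/kg
condensation at 36.1 °C: -358 kJ/kg
liquid 36.1→-58.7 °C: -219.94 kJ/kg
Δh = -25.05 + -358 + -219.94 = -602.99 kJ/kg
Q = ṁ·Δh = 530.3 kg/h × -602.99 kJ/kg = -319760 kJ/h
|Q| = 88.823 kW

Q_c = 88.8 kW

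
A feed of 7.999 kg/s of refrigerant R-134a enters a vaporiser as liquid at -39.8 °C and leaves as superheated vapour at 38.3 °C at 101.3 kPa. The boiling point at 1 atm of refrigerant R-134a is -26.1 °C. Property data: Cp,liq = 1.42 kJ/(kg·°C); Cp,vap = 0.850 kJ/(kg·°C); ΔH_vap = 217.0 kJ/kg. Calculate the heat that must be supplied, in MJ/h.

Q = 8390 MJ/h

liquid -39.8→-26.1 °C: 19.454 kJ/kg
vaporisation at -26.1 °C: 217 kJ/kg
vapour -26.1→38.3 °C: 54.74 kJ/kg
Δh = 19.454 + 217 + 54.74 = 291.19 kJ/kg
Q = ṁ·Δh = 7.999 kg/s × 291.19 kJ/kg = 2329.3 kJ/s
|Q| = 2329.3 kW = 8385.3 MJ/h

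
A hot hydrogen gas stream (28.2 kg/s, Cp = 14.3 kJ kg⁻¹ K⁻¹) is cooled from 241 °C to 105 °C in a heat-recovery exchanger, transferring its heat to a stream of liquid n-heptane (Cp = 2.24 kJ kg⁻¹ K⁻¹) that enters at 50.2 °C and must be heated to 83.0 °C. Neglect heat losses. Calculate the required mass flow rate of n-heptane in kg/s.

Heat released by hot stream: Q = 28.2 × 14.3 × (241 − 105) = 54843 kJ/s
Energy balance on cold side (adiabatic exchanger): Q = ṁ_c·Cp_c·(T_c,out − T_c,in)
ṁ_c = 54843 / [2.24 × (83.0 − 50.2)] = 746.45 kg/s

ṁ_c = 746 kg/s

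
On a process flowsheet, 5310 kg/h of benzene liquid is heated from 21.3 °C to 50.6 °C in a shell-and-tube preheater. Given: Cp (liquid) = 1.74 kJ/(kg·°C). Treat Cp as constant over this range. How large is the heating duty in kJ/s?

Q = 75.2 kJ/s

Q = ṁ·Cp·ΔT = 5310 × 1.74 × (50.6 − 21.3) = 270710 kJ/h
Converting: 270710 / 3600 s = 75.198 kW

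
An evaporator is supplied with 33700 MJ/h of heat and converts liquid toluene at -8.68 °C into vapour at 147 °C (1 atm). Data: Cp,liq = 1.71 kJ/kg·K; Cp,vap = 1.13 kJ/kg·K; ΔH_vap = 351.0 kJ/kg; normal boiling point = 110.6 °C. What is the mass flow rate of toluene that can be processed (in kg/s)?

Δh = 1.71×(110.6−-8.68) + 351.0 + 1.13×(147−110.6) = 596.1 kJ/kg
Q = 33700 MJ/h = 9361.1 kJ/s = 9361.1 kJ/s
ṁ = Q/Δh = 9361.1 / 596.1 = 15.704 kg/s

ṁ = 15.7 kg/s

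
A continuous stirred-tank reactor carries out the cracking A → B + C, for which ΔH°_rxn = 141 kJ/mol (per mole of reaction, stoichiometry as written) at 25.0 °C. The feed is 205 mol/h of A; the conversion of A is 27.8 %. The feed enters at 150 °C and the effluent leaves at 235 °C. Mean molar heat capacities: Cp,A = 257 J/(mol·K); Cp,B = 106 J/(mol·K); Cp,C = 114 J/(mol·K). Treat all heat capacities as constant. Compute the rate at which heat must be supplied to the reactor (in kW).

Extent of reaction ξ = 0.278 × 205 = 56.99 mol/h
Reaction term: ξ·ΔH°_rxn = 56.99 × 141 = 8035.6 kJ/h
Sensible, feed 150→25 °C: -6585.6 kJ/h
Outlet flows (mol/h): A 148.01, B 56.99, C 56.99
Sensible, products 25→235 °C: 10621 kJ/h
Q = ΔH = 12071 kJ/h = 3.3531 kW
Heat supplied = 3.3531 kW

Q_in = 3.35 kW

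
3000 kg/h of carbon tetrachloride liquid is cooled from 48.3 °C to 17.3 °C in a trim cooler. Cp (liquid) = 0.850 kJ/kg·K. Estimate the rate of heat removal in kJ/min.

Q_c = 1320 kJ/min

Q = ṁ·Cp·ΔT = 3000 × 0.850 × (17.3 − 48.3) = -79050 kJ/h
Converting: 79050 / 3600 s = 21.958 kW
Cooling duty = 1317.5 kJ/min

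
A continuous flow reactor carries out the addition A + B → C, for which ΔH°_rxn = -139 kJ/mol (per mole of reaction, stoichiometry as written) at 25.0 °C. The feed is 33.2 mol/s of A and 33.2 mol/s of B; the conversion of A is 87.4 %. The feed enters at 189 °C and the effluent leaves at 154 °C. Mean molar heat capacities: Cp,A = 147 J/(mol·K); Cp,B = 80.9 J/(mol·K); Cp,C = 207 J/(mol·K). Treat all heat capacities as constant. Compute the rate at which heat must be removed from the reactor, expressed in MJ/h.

Extent of reaction ξ = 0.874 × 33.2 = 29.017 mol/s
Reaction term: ξ·ΔH°_rxn = 29.017 × -139 = -4033.3 kJ/s
Sensible, feed 189→25 °C: -1240.9 kJ/s
Outlet flows (mol/s): A 4.1832, B 4.1832, C 29.017
Sensible, products 25→154 °C: 897.82 kJ/s
Q = ΔH = -4376.4 kJ/s = -4376.4 kW
Heat removed = 15755 MJ/h

Q_out = 15800 MJ/h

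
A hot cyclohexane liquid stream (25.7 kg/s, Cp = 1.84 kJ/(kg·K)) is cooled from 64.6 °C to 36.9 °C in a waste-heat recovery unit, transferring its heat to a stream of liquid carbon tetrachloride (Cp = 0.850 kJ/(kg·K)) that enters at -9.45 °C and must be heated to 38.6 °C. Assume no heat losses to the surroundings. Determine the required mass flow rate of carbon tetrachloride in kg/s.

Heat released by hot stream: Q = 25.7 × 1.84 × (64.6 − 36.9) = 1309.9 kJ/s
Energy balance on cold side (adiabatic exchanger): Q = ṁ_c·Cp_c·(T_c,out − T_c,in)
ṁ_c = 1309.9 / [0.850 × (38.6 − -9.45)] = 32.071 kg/s

ṁ_c = 32.1 kg/s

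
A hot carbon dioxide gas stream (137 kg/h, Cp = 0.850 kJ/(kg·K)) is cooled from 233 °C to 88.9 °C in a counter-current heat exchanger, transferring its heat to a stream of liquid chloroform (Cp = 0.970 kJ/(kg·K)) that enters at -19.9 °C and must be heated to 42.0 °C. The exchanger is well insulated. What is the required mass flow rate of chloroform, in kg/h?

ṁ_c = 279 kg/h

Heat released by hot stream: Q = 137 × 0.850 × (233 − 88.9) = 16780 kJ/h
Energy balance on cold side (adiabatic exchanger): Q = ṁ_c·Cp_c·(T_c,out − T_c,in)
ṁ_c = 16780 / [0.970 × (42.0 − -19.9)] = 279.47 kg/h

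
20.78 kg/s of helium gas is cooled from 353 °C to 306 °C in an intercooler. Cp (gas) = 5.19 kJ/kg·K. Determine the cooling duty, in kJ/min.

Q_c = 304000 kJ/min

Q = ṁ·Cp·ΔT = 20.78 × 5.19 × (306 − 353) = -5068.9 kJ/s
Cooling duty = 304130 kJ/min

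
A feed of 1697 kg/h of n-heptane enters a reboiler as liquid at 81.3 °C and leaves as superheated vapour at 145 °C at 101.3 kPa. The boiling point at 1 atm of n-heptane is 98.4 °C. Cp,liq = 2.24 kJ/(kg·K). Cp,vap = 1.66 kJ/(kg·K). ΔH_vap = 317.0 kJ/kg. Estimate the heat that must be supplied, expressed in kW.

liquid 81.3→98.4 °C: 38.304 kJ/kg
vaporisation at 98.4 °C: 317 kJ/kg
vapour 98.4→145 °C: 77.356 kJ/kg
Δh = 38.304 + 317 + 77.356 = 432.66 kJ/kg
Q = ṁ·Δh = 1697 kg/h × 432.66 kJ/kg = 734220 kJ/h
|Q| = 203.95 kW

Q = 204 kW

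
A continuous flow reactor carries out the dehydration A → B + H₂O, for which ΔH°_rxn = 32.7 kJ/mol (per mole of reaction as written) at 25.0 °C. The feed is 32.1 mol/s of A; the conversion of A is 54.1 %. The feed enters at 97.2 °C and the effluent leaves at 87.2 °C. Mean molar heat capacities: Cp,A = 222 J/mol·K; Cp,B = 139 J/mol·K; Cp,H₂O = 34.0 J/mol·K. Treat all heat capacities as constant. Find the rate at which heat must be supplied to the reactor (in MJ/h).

Q_in = 1600 MJ/h

Extent of reaction ξ = 0.541 × 32.1 = 17.366 mol/s
Reaction term: ξ·ΔH°_rxn = 17.366 × 32.7 = 567.87 kJ/s
Sensible, feed 97.2→25 °C: -514.51 kJ/s
Outlet flows (mol/s): A 14.734, B 17.366, H₂O 17.366
Sensible, products 25→87.2 °C: 390.32 kJ/s
Q = ΔH = 443.68 kJ/s = 443.68 kW
Heat supplied = 1597.3 MJ/h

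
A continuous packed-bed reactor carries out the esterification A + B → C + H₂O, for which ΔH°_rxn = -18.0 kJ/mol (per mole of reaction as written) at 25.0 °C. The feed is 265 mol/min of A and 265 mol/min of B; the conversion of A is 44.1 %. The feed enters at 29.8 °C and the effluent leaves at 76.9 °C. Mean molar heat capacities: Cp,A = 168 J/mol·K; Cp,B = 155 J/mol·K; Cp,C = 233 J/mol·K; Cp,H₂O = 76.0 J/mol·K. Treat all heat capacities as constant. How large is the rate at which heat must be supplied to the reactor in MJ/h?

Q_in = 111 MJ/h

Extent of reaction ξ = 0.441 × 265 = 116.86 mol/min
Reaction term: ξ·ΔH°_rxn = 116.86 × -18.0 = -2103.6 kJ/min
Sensible, feed 29.8→25 °C: -410.86 kJ/min
Outlet flows (mol/min): A 148.13, B 148.13, C 116.86, H₂O 116.86
Sensible, products 25→76.9 °C: 4357.5 kJ/min
Q = ΔH = 1843 kJ/min = 30.717 kW
Heat supplied = 110.58 MJ/h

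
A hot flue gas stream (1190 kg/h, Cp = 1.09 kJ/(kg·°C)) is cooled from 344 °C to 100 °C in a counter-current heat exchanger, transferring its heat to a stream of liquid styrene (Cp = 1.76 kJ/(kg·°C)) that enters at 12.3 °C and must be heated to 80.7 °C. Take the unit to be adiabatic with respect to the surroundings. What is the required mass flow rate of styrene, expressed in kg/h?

Heat released by hot stream: Q = 1190 × 1.09 × (344 − 100) = 316490 kJ/h
Energy balance on cold side (adiabatic exchanger): Q = ṁ_c·Cp_c·(T_c,out − T_c,in)
ṁ_c = 316490 / [1.76 × (80.7 − 12.3)] = 2629 kg/h

ṁ_c = 2630 kg/h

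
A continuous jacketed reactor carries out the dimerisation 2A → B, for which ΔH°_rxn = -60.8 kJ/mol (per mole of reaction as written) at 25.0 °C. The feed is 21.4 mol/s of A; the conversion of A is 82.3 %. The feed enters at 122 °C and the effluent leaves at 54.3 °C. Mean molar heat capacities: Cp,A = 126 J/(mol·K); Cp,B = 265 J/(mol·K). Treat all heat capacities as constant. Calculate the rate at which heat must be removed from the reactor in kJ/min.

Extent of reaction ξ = 0.823 × 21.4 / 2 = 8.8061 mol/s
Reaction term: ξ·ΔH°_rxn = 8.8061 × -60.8 = -535.41 kJ/s
Sensible, feed 122→25 °C: -261.55 kJ/s
Outlet flows (mol/s): A 3.7878, B 8.8061
Sensible, products 25→54.3 °C: 82.359 kJ/s
Q = ΔH = -714.6 kJ/s = -714.6 kW
Heat removed = 42876 kJ/min

Q_out = 42900 kJ/min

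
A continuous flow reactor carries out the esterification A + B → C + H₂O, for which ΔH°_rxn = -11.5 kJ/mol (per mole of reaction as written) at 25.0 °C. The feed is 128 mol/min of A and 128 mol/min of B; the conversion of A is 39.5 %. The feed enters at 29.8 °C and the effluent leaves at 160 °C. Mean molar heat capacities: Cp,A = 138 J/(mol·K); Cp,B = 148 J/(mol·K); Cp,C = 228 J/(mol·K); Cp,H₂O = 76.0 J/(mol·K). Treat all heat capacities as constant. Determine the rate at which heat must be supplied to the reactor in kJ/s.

Q_in = 71.8 kJ/s

Extent of reaction ξ = 0.395 × 128 = 50.56 mol/min
Reaction term: ξ·ΔH°_rxn = 50.56 × -11.5 = -581.44 kJ/min
Sensible, feed 29.8→25 °C: -175.72 kJ/min
Outlet flows (mol/min): A 77.44, B 77.44, C 50.56, H₂O 50.56
Sensible, products 25→160 °C: 5064.9 kJ/min
Q = ΔH = 4307.8 kJ/min = 71.796 kW
Heat supplied = 71.796 kJ/s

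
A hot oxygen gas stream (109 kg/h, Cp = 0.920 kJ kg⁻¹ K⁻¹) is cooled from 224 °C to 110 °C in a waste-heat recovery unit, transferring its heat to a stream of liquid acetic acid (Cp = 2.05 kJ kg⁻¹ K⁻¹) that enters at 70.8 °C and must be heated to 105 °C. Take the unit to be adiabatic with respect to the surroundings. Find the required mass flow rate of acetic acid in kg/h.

ṁ_c = 163 kg/h

Heat released by hot stream: Q = 109 × 0.920 × (224 − 110) = 11432 kJ/h
Energy balance on cold side (adiabatic exchanger): Q = ṁ_c·Cp_c·(T_c,out − T_c,in)
ṁ_c = 11432 / [2.05 × (105 − 70.8)] = 163.06 kg/h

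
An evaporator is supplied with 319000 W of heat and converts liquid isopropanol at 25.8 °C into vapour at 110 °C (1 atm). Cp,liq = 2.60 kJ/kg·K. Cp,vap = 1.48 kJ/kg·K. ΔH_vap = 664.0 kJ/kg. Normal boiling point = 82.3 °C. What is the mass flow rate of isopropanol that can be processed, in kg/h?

ṁ = 1350 kg/h

Δh = 2.60×(82.3−25.8) + 664.0 + 1.48×(110−82.3) = 851.9 kJ/kg
Q = 319000 W = 319 kJ/s = 1.1484e+06 kJ/h
ṁ = Q/Δh = 1.1484e+06 / 851.9 = 1348.1 kg/h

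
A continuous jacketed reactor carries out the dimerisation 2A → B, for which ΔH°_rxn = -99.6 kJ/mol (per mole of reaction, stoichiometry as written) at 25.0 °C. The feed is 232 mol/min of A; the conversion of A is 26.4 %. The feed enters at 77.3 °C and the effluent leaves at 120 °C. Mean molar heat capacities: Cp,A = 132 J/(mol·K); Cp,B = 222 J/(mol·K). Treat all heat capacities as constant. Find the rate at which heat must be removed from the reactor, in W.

Q_out = 31100 W

Extent of reaction ξ = 0.264 × 232 / 2 = 30.624 mol/min
Reaction term: ξ·ΔH°_rxn = 30.624 × -99.6 = -3050.2 kJ/min
Sensible, feed 77.3→25 °C: -1601.6 kJ/min
Outlet flows (mol/min): A 170.75, B 30.624
Sensible, products 25→120 °C: 2787.1 kJ/min
Q = ΔH = -1864.7 kJ/min = -31.078 kW
Heat removed = 31078 W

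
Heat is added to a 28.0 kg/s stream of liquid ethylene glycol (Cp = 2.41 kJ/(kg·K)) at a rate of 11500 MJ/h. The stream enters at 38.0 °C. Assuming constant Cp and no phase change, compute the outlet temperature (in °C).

Q = 11500 MJ/h = 3194.4 kJ/s
ΔT = Q/(ṁ·Cp) = 3194.4/(28.0×2.41) = 47.339 K
T_out = 38.0 + 47.339 = 85.339 °C

T_out = 85.3 °C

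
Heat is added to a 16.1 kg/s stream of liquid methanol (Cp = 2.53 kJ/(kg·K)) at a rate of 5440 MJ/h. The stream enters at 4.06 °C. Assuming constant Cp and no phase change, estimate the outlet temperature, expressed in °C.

Q = 5440 MJ/h = 1511.1 kJ/s
ΔT = Q/(ṁ·Cp) = 1511.1/(16.1×2.53) = 37.098 K
T_out = 4.06 + 37.098 = 41.158 °C

T_out = 41.2 °C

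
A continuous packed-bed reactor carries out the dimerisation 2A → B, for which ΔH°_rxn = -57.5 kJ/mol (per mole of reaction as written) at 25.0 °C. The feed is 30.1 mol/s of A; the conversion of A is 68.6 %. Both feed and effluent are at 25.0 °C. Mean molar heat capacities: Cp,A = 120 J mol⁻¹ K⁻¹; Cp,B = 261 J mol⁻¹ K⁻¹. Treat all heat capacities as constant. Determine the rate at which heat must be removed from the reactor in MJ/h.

Extent of reaction ξ = 0.686 × 30.1 / 2 = 10.324 mol/s
Reaction term: ξ·ΔH°_rxn = 10.324 × -57.5 = -593.65 kJ/s
Q = ΔH = -593.65 kJ/s = -593.65 kW
Heat removed = 2137.1 MJ/h

Q_out = 2140 MJ/h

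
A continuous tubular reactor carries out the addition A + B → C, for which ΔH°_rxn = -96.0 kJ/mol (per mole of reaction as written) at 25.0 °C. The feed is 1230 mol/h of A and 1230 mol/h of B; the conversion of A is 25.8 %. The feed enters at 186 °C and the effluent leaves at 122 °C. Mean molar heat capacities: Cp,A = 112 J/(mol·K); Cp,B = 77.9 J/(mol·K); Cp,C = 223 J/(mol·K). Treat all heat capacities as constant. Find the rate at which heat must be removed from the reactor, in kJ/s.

Extent of reaction ξ = 0.258 × 1230 = 317.34 mol/h
Reaction term: ξ·ΔH°_rxn = 317.34 × -96.0 = -30465 kJ/h
Sensible, feed 186→25 °C: -37606 kJ/h
Outlet flows (mol/h): A 912.66, B 912.66, C 317.34
Sensible, products 25→122 °C: 23676 kJ/h
Q = ΔH = -44395 kJ/h = -12.332 kW
Heat removed = 12.332 kJ/s

Q_out = 12.3 kJ/s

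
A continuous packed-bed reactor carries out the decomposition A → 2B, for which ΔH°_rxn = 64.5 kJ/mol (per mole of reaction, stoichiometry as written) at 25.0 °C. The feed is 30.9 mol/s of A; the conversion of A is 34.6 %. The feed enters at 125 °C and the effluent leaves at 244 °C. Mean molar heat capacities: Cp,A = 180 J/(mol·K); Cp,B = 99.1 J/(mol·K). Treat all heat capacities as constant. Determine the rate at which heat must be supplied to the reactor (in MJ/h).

Q_in = 5020 MJ/h

Extent of reaction ξ = 0.346 × 30.9 = 10.691 mol/s
Reaction term: ξ·ΔH°_rxn = 10.691 × 64.5 = 689.6 kJ/s
Sensible, feed 125→25 °C: -556.2 kJ/s
Outlet flows (mol/s): A 20.209, B 21.383
Sensible, products 25→244 °C: 1260.7 kJ/s
Q = ΔH = 1394.1 kJ/s = 1394.1 kW
Heat supplied = 5018.7 MJ/h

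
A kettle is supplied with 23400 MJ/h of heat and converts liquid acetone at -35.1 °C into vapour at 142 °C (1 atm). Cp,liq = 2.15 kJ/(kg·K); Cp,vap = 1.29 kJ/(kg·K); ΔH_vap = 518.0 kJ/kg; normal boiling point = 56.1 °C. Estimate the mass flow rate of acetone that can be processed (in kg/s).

Δh = 2.15×(56.1−-35.1) + 518.0 + 1.29×(142−56.1) = 824.89 kJ/kg
Q = 23400 MJ/h = 6500 kJ/s = 6500 kJ/s
ṁ = Q/Δh = 6500 / 824.89 = 7.8798 kg/s

ṁ = 7.88 kg/s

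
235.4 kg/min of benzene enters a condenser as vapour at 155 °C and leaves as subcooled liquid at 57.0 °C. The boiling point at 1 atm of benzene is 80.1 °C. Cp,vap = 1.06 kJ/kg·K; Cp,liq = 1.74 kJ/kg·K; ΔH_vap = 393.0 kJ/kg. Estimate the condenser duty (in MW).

vapour 155→80.1 °C: -79.394 kJ/kg
condensation at 80.1 °C: -393 kJ/kg
liquid 80.1→57.0 °C: -40.194 kJ/kg
Δh = -79.394 + -393 + -40.194 = -512.59 kJ/kg
Q = ṁ·Δh = 235.4 kg/min × -512.59 kJ/kg = -120660 kJ/min
|Q| = 2011.1 kW = 2.0111 MW

Q_c = 2.01 MW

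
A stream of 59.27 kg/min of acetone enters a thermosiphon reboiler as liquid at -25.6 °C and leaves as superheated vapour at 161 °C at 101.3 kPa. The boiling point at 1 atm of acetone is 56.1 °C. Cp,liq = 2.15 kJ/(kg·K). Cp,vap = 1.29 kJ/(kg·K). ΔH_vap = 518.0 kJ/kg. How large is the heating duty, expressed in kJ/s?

Q = 819 kJ/s

liquid -25.6→56.1 °C: 175.66 kJ/kg
vaporisation at 56.1 °C: 518 kJ/kg
vapour 56.1→161 °C: 135.32 kJ/kg
Δh = 175.66 + 518 + 135.32 = 828.98 kJ/kg
Q = ṁ·Δh = 59.27 kg/min × 828.98 kJ/kg = 49133 kJ/min
|Q| = 818.89 kW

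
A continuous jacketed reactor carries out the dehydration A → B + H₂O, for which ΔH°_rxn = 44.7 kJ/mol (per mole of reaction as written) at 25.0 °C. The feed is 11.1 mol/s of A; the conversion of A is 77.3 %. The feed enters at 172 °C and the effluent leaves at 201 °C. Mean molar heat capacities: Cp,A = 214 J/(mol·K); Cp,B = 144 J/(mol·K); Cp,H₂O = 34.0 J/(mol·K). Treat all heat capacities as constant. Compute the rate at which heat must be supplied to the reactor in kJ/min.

Q_in = 23900 kJ/min

Extent of reaction ξ = 0.773 × 11.1 = 8.5803 mol/s
Reaction term: ξ·ΔH°_rxn = 8.5803 × 44.7 = 383.54 kJ/s
Sensible, feed 172→25 °C: -349.18 kJ/s
Outlet flows (mol/s): A 2.5197, B 8.5803, H₂O 8.5803
Sensible, products 25→201 °C: 363.71 kJ/s
Q = ΔH = 398.06 kJ/s = 398.06 kW
Heat supplied = 23884 kJ/min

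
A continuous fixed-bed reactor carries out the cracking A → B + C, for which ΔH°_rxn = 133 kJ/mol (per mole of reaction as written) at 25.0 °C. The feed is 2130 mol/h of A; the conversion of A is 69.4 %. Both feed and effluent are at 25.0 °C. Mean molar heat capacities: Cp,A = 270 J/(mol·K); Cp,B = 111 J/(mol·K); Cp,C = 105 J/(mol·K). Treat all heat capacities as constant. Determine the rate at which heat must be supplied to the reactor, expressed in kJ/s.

Extent of reaction ξ = 0.694 × 2130 = 1478.2 mol/h
Reaction term: ξ·ΔH°_rxn = 1478.2 × 133 = 196600 kJ/h
Q = ΔH = 196600 kJ/h = 54.612 kW
Heat supplied = 54.612 kJ/s

Q_in = 54.6 kJ/s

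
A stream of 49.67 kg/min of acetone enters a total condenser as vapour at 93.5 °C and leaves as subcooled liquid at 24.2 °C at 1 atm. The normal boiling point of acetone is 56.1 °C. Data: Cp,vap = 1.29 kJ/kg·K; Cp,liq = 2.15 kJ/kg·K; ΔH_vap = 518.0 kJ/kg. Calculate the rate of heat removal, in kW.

Q_c = 526 kW

vapour 93.5→56.1 °C: -48.246 kJ/kg
condensation at 56.1 °C: -518 kJ/kg
liquid 56.1→24.2 °C: -68.585 kJ/kg
Δh = -48.246 + -518 + -68.585 = -634.83 kJ/kg
Q = ṁ·Δh = 49.67 kg/min × -634.83 kJ/kg = -31532 kJ/min
|Q| = 525.53 kW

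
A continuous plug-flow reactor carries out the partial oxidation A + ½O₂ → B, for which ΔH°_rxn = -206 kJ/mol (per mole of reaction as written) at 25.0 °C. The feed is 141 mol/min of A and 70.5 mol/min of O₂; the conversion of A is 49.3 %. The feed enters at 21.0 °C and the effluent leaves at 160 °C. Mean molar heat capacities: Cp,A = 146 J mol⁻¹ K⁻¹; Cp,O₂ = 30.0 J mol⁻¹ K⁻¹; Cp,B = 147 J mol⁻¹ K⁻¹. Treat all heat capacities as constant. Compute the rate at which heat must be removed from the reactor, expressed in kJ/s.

Q_out = 188 kJ/s

Extent of reaction ξ = 0.493 × 141 = 69.513 mol/min
Reaction term: ξ·ΔH°_rxn = 69.513 × -206 = -14320 kJ/min
Sensible, feed 21.0→25 °C: 90.804 kJ/min
Outlet flows (mol/min): A 71.487, O₂ 35.743, B 69.513
Sensible, products 25→160 °C: 2933.3 kJ/min
Q = ΔH = -11296 kJ/min = -188.26 kW
Heat removed = 188.26 kJ/s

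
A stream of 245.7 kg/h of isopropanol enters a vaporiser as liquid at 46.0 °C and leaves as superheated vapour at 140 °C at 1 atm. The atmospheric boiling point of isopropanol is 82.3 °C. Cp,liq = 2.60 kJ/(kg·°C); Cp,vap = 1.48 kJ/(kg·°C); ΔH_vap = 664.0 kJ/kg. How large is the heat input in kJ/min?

liquid 46.0→82.3 °C: 94.38 kJ/kg
vaporisation at 82.3 °C: 664 kJ/kg
vapour 82.3→140 °C: 85.396 kJ/kg
Δh = 94.38 + 664 + 85.396 = 843.78 kJ/kg
Q = ṁ·Δh = 245.7 kg/h × 843.78 kJ/kg = 207320 kJ/h
|Q| = 57.588 kW = 3455.3 kJ/min

Q = 3460 kJ/min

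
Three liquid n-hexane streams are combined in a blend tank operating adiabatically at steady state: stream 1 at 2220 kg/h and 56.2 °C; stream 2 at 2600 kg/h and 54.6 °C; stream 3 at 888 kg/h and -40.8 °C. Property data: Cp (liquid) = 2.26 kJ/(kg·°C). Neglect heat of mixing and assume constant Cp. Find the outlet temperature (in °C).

Energy balance with Q = 0: Σ ṁᵢCp,ᵢ(T_out − Tᵢ) = 0
T_out = Σ ṁᵢCp,ᵢTᵢ / Σ ṁᵢCp,ᵢ
      = 520920 / 12900 = 40.381 °C

T_out = 40.4 °C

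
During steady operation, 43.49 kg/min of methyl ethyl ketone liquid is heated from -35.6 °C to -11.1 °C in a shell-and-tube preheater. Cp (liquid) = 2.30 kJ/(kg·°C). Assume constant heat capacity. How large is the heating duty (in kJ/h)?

Q = ṁ·Cp·ΔT = 43.49 × 2.30 × (-11.1 − -35.6) = 2450.7 kJ/min
Converting: 2450.7 / 60 s = 40.844 kW
Heating duty = 147040 kJ/h

Q = 147000 kJ/h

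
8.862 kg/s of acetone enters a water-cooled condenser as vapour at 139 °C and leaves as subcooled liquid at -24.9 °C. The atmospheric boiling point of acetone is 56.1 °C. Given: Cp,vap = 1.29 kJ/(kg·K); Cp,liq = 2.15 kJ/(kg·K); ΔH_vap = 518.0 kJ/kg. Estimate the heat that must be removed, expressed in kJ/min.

Q_c = 425000 kJ/min

vapour 139→56.1 °C: -106.94 kJ/kg
condensation at 56.1 °C: -518 kJ/kg
liquid 56.1→-24.9 °C: -174.15 kJ/kg
Δh = -106.94 + -518 + -174.15 = -799.09 kJ/kg
Q = ṁ·Δh = 8.862 kg/s × -799.09 kJ/kg = -7081.5 kJ/s
|Q| = 7081.5 kW = 424890 kJ/min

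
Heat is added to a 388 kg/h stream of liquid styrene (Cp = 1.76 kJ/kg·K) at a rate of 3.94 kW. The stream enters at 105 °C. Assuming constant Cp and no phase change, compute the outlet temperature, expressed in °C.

Q = 3.94 kW = 14184 kJ/h
ΔT = Q/(ṁ·Cp) = 14184/(388×1.76) = 20.771 K
T_out = 105 + 20.771 = 125.77 °C

T_out = 126 °C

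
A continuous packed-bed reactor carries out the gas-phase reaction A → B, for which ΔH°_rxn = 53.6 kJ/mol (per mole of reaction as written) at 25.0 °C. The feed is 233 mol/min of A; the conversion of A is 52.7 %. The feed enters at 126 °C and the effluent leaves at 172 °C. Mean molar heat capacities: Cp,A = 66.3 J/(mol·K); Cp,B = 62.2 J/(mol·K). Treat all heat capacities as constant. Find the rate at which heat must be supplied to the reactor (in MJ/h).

Extent of reaction ξ = 0.527 × 233 = 122.79 mol/min
Reaction term: ξ·ΔH°_rxn = 122.79 × 53.6 = 6581.6 kJ/min
Sensible, feed 126→25 °C: -1560.2 kJ/min
Outlet flows (mol/min): A 110.21, B 122.79
Sensible, products 25→172 °C: 2196.8 kJ/min
Q = ΔH = 7218.2 kJ/min = 120.3 kW
Heat supplied = 433.09 MJ/h

Q_in = 433 MJ/h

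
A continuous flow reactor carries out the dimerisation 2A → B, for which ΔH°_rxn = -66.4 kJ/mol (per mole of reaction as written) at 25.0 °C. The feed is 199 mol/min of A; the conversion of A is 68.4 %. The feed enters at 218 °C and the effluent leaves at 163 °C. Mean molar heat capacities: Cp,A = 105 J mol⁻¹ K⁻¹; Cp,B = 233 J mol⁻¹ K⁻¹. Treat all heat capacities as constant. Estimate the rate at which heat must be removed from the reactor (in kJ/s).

Q_out = 90.9 kJ/s

Extent of reaction ξ = 0.684 × 199 / 2 = 68.058 mol/min
Reaction term: ξ·ΔH°_rxn = 68.058 × -66.4 = -4519.1 kJ/min
Sensible, feed 218→25 °C: -4032.7 kJ/min
Outlet flows (mol/min): A 62.884, B 68.058
Sensible, products 25→163 °C: 3099.5 kJ/min
Q = ΔH = -5452.3 kJ/min = -90.871 kW
Heat removed = 90.871 kJ/s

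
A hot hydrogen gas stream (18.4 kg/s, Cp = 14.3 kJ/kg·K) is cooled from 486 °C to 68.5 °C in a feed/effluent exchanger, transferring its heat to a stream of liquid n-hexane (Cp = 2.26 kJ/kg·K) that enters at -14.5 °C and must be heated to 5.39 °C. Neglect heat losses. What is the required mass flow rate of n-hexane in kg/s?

ṁ_c = 2440 kg/s

Heat released by hot stream: Q = 18.4 × 14.3 × (486 − 68.5) = 109850 kJ/s
Energy balance on cold side (adiabatic exchanger): Q = ṁ_c·Cp_c·(T_c,out − T_c,in)
ṁ_c = 109850 / [2.26 × (5.39 − -14.5)] = 2443.8 kg/s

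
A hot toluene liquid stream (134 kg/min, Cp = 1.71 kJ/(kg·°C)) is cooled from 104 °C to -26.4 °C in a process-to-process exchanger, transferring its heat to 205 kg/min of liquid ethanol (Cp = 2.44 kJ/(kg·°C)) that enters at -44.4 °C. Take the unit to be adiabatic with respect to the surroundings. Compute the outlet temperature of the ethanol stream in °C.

T_c,out = 15.3 °C

Heat released by hot stream: Q = 134 × 1.71 × (104 − -26.4) = 29880 kJ/min
Energy balance on cold side (adiabatic exchanger): Q = ṁ_c·Cp_c·(T_c,out − T_c,in)
T_c,out = -44.4 + 29880/(205 × 2.44) = 15.336 °C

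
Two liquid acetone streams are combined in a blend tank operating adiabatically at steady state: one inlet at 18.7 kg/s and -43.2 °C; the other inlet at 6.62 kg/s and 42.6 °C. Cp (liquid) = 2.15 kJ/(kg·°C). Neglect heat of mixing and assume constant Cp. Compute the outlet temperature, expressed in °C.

No heat crosses the boundary, so H_out = H_in.
Σ ṁᵢCp,ᵢTᵢ = 18.7×2.15×-43.2 + 6.62×2.15×42.6 = -1130.5
Σ ṁᵢCp,ᵢ = 18.7×2.15 + 6.62×2.15 = 54.438
T_out = -1130.5 / 54.438 = -20.767 °C

T_out = -20.8 °C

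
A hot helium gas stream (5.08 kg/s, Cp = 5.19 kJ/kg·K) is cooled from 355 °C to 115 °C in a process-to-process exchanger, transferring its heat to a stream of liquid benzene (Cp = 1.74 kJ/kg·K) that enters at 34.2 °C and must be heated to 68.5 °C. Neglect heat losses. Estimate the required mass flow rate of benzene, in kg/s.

Heat released by hot stream: Q = 5.08 × 5.19 × (355 − 115) = 6327.6 kJ/s
Energy balance on cold side (adiabatic exchanger): Q = ṁ_c·Cp_c·(T_c,out − T_c,in)
ṁ_c = 6327.6 / [1.74 × (68.5 − 34.2)] = 106.02 kg/s

ṁ_c = 106 kg/s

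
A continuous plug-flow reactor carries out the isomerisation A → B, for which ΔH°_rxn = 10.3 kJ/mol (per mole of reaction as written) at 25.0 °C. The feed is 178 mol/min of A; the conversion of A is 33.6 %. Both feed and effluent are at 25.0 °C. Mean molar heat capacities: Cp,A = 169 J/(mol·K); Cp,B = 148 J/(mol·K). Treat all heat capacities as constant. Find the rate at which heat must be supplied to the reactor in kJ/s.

Q_in = 10.3 kJ/s

Extent of reaction ξ = 0.336 × 178 = 59.808 mol/min
Reaction term: ξ·ΔH°_rxn = 59.808 × 10.3 = 616.02 kJ/min
Q = ΔH = 616.02 kJ/min = 10.267 kW
Heat supplied = 10.267 kJ/s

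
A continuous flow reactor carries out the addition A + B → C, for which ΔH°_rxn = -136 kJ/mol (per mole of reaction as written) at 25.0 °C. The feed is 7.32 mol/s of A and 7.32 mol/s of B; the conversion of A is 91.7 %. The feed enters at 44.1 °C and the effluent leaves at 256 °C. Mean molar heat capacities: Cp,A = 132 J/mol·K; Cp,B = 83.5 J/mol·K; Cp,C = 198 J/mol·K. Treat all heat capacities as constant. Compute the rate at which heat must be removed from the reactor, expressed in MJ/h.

Q_out = 2180 MJ/h

Extent of reaction ξ = 0.917 × 7.32 = 6.7124 mol/s
Reaction term: ξ·ΔH°_rxn = 6.7124 × -136 = -912.89 kJ/s
Sensible, feed 44.1→25 °C: -30.129 kJ/s
Outlet flows (mol/s): A 0.60756, B 0.60756, C 6.7124
Sensible, products 25→256 °C: 337.26 kJ/s
Q = ΔH = -605.76 kJ/s = -605.76 kW
Heat removed = 2180.7 MJ/h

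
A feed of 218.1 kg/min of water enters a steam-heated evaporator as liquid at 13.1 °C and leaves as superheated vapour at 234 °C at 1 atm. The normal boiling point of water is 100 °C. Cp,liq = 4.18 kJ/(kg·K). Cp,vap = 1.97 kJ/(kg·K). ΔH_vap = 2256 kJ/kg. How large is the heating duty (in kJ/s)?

liquid 13.1→100 °C: 363.24 kJ/kg
vaporisation at 100 °C: 2256 kJ/kg
vapour 100→234 °C: 263.98 kJ/kg
Δh = 363.24 + 2256 + 263.98 = 2883.2 kJ/kg
Q = ṁ·Δh = 218.1 kg/min × 2883.2 kJ/kg = 628830 kJ/min
|Q| = 10481 kW

Q = 10500 kJ/s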